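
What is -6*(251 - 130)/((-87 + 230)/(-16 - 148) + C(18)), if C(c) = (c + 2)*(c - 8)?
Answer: -119064/32657 ≈ -3.6459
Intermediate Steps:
C(c) = (-8 + c)*(2 + c) (C(c) = (2 + c)*(-8 + c) = (-8 + c)*(2 + c))
-6*(251 - 130)/((-87 + 230)/(-16 - 148) + C(18)) = -6*(251 - 130)/((-87 + 230)/(-16 - 148) + (-16 + 18² - 6*18)) = -726/(143/(-164) + (-16 + 324 - 108)) = -726/(143*(-1/164) + 200) = -726/(-143/164 + 200) = -726/32657/164 = -726*164/32657 = -6*19844/32657 = -119064/32657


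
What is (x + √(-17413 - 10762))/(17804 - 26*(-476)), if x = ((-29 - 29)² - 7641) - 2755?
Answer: -586/2515 + 7*I*√23/6036 ≈ -0.233 + 0.0055618*I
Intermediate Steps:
x = -7032 (x = ((-58)² - 7641) - 2755 = (3364 - 7641) - 2755 = -4277 - 2755 = -7032)
(x + √(-17413 - 10762))/(17804 - 26*(-476)) = (-7032 + √(-17413 - 10762))/(17804 - 26*(-476)) = (-7032 + √(-28175))/(17804 + 12376) = (-7032 + 35*I*√23)/30180 = (-7032 + 35*I*√23)*(1/30180) = -586/2515 + 7*I*√23/6036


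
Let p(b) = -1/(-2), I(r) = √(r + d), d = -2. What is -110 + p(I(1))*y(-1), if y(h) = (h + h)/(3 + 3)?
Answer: -661/6 ≈ -110.17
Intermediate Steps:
y(h) = h/3 (y(h) = (2*h)/6 = (2*h)*(⅙) = h/3)
I(r) = √(-2 + r) (I(r) = √(r - 2) = √(-2 + r))
p(b) = ½ (p(b) = -1*(-½) = ½)
-110 + p(I(1))*y(-1) = -110 + ((⅓)*(-1))/2 = -110 + (½)*(-⅓) = -110 - ⅙ = -661/6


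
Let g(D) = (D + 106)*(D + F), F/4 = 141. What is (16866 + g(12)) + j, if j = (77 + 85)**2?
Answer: 111078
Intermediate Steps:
F = 564 (F = 4*141 = 564)
g(D) = (106 + D)*(564 + D) (g(D) = (D + 106)*(D + 564) = (106 + D)*(564 + D))
j = 26244 (j = 162**2 = 26244)
(16866 + g(12)) + j = (16866 + (59784 + 12**2 + 670*12)) + 26244 = (16866 + (59784 + 144 + 8040)) + 26244 = (16866 + 67968) + 26244 = 84834 + 26244 = 111078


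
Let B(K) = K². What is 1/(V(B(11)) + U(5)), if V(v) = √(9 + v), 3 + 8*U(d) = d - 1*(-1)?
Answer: -24/8311 + 64*√130/8311 ≈ 0.084913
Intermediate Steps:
U(d) = -¼ + d/8 (U(d) = -3/8 + (d - 1*(-1))/8 = -3/8 + (d + 1)/8 = -3/8 + (1 + d)/8 = -3/8 + (⅛ + d/8) = -¼ + d/8)
1/(V(B(11)) + U(5)) = 1/(√(9 + 11²) + (-¼ + (⅛)*5)) = 1/(√(9 + 121) + (-¼ + 5/8)) = 1/(√130 + 3/8) = 1/(3/8 + √130)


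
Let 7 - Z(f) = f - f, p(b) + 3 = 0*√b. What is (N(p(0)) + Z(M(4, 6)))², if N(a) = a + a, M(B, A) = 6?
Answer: 1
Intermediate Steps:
p(b) = -3 (p(b) = -3 + 0*√b = -3 + 0 = -3)
Z(f) = 7 (Z(f) = 7 - (f - f) = 7 - 1*0 = 7 + 0 = 7)
N(a) = 2*a
(N(p(0)) + Z(M(4, 6)))² = (2*(-3) + 7)² = (-6 + 7)² = 1² = 1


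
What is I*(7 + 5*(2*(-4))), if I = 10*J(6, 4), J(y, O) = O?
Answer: -1320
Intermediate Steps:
I = 40 (I = 10*4 = 40)
I*(7 + 5*(2*(-4))) = 40*(7 + 5*(2*(-4))) = 40*(7 + 5*(-8)) = 40*(7 - 40) = 40*(-33) = -1320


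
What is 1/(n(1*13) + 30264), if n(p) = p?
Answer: 1/30277 ≈ 3.3028e-5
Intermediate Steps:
1/(n(1*13) + 30264) = 1/(1*13 + 30264) = 1/(13 + 30264) = 1/30277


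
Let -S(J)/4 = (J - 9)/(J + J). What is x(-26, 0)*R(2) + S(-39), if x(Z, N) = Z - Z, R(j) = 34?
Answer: -32/13 ≈ -2.4615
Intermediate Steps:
x(Z, N) = 0
S(J) = -2*(-9 + J)/J (S(J) = -4*(J - 9)/(J + J) = -4*(-9 + J)/(2*J) = -4*(-9 + J)*1/(2*J) = -2*(-9 + J)/J)
x(-26, 0)*R(2) + S(-39) = 0*34 + (-2 + 18/(-39)) = 0 + (-2 + 18*(-1/39)) = 0 + (-2 - 6/13) = 0 - 32/13 = -32/13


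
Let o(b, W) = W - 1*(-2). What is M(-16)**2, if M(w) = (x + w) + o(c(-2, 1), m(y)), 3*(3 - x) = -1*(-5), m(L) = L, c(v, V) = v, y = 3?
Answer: 841/9 ≈ 93.444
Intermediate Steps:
x = 4/3 (x = 3 - (-1)*(-5)/3 = 3 - 1/3*5 = 3 - 5/3 = 4/3 ≈ 1.3333)
o(b, W) = 2 + W (o(b, W) = W + 2 = 2 + W)
M(w) = 19/3 + w (M(w) = (4/3 + w) + (2 + 3) = (4/3 + w) + 5 = 19/3 + w)
M(-16)**2 = (19/3 - 16)**2 = (-29/3)**2 = 841/9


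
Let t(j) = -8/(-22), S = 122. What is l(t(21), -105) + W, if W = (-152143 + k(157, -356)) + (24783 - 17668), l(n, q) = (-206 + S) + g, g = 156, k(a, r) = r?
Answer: -145312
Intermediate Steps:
t(j) = 4/11 (t(j) = -8*(-1/22) = 4/11)
l(n, q) = 72 (l(n, q) = (-206 + 122) + 156 = -84 + 156 = 72)
W = -145384 (W = (-152143 - 356) + (24783 - 17668) = -152499 + 7115 = -145384)
l(t(21), -105) + W = 72 - 145384 = -145312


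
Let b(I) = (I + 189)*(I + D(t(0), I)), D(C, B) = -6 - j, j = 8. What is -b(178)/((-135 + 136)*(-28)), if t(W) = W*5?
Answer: 15047/7 ≈ 2149.6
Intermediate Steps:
t(W) = 5*W
D(C, B) = -14 (D(C, B) = -6 - 1*8 = -6 - 8 = -14)
b(I) = (-14 + I)*(189 + I) (b(I) = (I + 189)*(I - 14) = (189 + I)*(-14 + I) = (-14 + I)*(189 + I))
-b(178)/((-135 + 136)*(-28)) = -(-2646 + 178² + 175*178)/((-135 + 136)*(-28)) = -(-2646 + 31684 + 31150)/(1*(-28)) = -60188/(-28) = -60188*(-1)/28 = -1*(-15047/7) = 15047/7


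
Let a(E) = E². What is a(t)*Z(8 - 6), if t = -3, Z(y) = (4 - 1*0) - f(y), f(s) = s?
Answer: 18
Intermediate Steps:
Z(y) = 4 - y (Z(y) = (4 - 1*0) - y = (4 + 0) - y = 4 - y)
a(t)*Z(8 - 6) = (-3)²*(4 - (8 - 6)) = 9*(4 - 1*2) = 9*(4 - 2) = 9*2 = 18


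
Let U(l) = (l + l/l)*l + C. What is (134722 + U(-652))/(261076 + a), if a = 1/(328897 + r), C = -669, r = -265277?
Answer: 35532088100/16609655121 ≈ 2.1392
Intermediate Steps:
a = 1/63620 (a = 1/(328897 - 265277) = 1/63620 ≈ 1.5718e-5)
U(l) = -669 + l*(1 + l) (U(l) = (l + l/l)*l - 669 = (l + 1)*l - 669 = (1 + l)*l - 669 = l*(1 + l) - 669 = -669 + l*(1 + l))
(134722 + U(-652))/(261076 + a) = (134722 + (-669 - 652 + (-652)²))/(261076 + 1/63620) = (134722 + (-669 - 652 + 425104))/(16609655121/63620) = (134722 + 423783)*(63620/16609655121) = 558505*(63620/16609655121) = 35532088100/16609655121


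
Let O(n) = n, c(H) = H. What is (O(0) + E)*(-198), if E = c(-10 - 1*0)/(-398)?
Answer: -990/199 ≈ -4.9749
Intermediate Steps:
E = 5/199 (E = (-10 - 1*0)/(-398) = (-10 + 0)*(-1/398) = -10*(-1/398) = 5/199 ≈ 0.025126)
(O(0) + E)*(-198) = (0 + 5/199)*(-198) = (5/199)*(-198) = -990/199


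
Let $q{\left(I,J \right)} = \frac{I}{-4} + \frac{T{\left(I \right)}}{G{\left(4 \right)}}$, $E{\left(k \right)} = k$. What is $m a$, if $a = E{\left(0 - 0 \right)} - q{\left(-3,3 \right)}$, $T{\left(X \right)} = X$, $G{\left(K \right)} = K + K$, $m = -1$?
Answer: $\frac{3}{8} \approx 0.375$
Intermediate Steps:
$G{\left(K \right)} = 2 K$
$q{\left(I,J \right)} = - \frac{I}{8}$ ($q{\left(I,J \right)} = \frac{I}{-4} + \frac{I}{2 \cdot 4} = I \left(- \frac{1}{4}\right) + \frac{I}{8} = - \frac{I}{4} + I \frac{1}{8} = - \frac{I}{4} + \frac{I}{8} = - \frac{I}{8}$)
$a = - \frac{3}{8}$ ($a = \left(0 - 0\right) - \left(- \frac{1}{8}\right) \left(-3\right) = \left(0 + 0\right) - \frac{3}{8} = 0 - \frac{3}{8} = - \frac{3}{8} \approx -0.375$)
$m a = \left(-1\right) \left(- \frac{3}{8}\right) = \frac{3}{8}$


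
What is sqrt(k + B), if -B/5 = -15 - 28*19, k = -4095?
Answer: 4*I*sqrt(85) ≈ 36.878*I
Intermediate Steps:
B = 2735 (B = -5*(-15 - 28*19) = -5*(-15 - 532) = -5*(-547) = 2735)
sqrt(k + B) = sqrt(-4095 + 2735) = sqrt(-1360) = 4*I*sqrt(85)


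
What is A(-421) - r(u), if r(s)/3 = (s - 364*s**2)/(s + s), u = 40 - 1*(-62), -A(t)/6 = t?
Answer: 116433/2 ≈ 58217.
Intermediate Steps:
A(t) = -6*t
u = 102 (u = 40 + 62 = 102)
r(s) = 3*(s - 364*s**2)/(2*s) (r(s) = 3*((s - 364*s**2)/(s + s)) = 3*((s - 364*s**2)/((2*s))) = 3*((s - 364*s**2)*(1/(2*s))) = 3*((s - 364*s**2)/(2*s)) = 3*(s - 364*s**2)/(2*s))
A(-421) - r(u) = -6*(-421) - (3/2 - 546*102) = 2526 - (3/2 - 55692) = 2526 - 1*(-111381/2) = 2526 + 111381/2 = 116433/2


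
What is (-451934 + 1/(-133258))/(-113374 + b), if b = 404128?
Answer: -20074606991/12915098844 ≈ -1.5544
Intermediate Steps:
(-451934 + 1/(-133258))/(-113374 + b) = (-451934 + 1/(-133258))/(-113374 + 404128) = (-451934 - 1/133258)/290754 = -60223820973/133258*1/290754 = -20074606991/12915098844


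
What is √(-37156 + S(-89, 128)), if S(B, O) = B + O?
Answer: I*√37117 ≈ 192.66*I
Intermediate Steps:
√(-37156 + S(-89, 128)) = √(-37156 + (-89 + 128)) = √(-37156 + 39) = √(-37117) = I*√37117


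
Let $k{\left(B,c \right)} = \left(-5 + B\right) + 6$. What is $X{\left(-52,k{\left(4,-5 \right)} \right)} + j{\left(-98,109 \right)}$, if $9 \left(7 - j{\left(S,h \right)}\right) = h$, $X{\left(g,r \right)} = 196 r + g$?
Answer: $\frac{8306}{9} \approx 922.89$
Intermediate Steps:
$k{\left(B,c \right)} = 1 + B$
$X{\left(g,r \right)} = g + 196 r$
$j{\left(S,h \right)} = 7 - \frac{h}{9}$
$X{\left(-52,k{\left(4,-5 \right)} \right)} + j{\left(-98,109 \right)} = \left(-52 + 196 \left(1 + 4\right)\right) + \left(7 - \frac{109}{9}\right) = \left(-52 + 196 \cdot 5\right) + \left(7 - \frac{109}{9}\right) = \left(-52 + 980\right) - \frac{46}{9} = 928 - \frac{46}{9} = \frac{8306}{9}$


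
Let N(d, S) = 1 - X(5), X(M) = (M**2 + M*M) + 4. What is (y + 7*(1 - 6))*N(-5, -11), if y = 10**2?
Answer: -3445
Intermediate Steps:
X(M) = 4 + 2*M**2 (X(M) = (M**2 + M**2) + 4 = 2*M**2 + 4 = 4 + 2*M**2)
N(d, S) = -53 (N(d, S) = 1 - (4 + 2*5**2) = 1 - (4 + 2*25) = 1 - (4 + 50) = 1 - 1*54 = 1 - 54 = -53)
y = 100
(y + 7*(1 - 6))*N(-5, -11) = (100 + 7*(1 - 6))*(-53) = (100 + 7*(-5))*(-53) = (100 - 35)*(-53) = 65*(-53) = -3445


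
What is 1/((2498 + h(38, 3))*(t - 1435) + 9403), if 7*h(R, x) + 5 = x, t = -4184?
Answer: -7/98176775 ≈ -7.1300e-8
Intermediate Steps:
h(R, x) = -5/7 + x/7
1/((2498 + h(38, 3))*(t - 1435) + 9403) = 1/((2498 + (-5/7 + (⅐)*3))*(-4184 - 1435) + 9403) = 1/((2498 + (-5/7 + 3/7))*(-5619) + 9403) = 1/((2498 - 2/7)*(-5619) + 9403) = 1/((17484/7)*(-5619) + 9403) = 1/(-98242596/7 + 9403) = 1/(-98176775/7) = -7/98176775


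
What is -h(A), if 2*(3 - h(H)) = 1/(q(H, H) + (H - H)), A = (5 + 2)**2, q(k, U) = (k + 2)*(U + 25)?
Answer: -22643/7548 ≈ -2.9999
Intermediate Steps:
q(k, U) = (2 + k)*(25 + U)
A = 49 (A = 7**2 = 49)
h(H) = 3 - 1/(2*(50 + H**2 + 27*H)) (h(H) = 3 - 1/(2*((50 + 2*H + 25*H + H*H) + (H - H))) = 3 - 1/(2*((50 + 2*H + 25*H + H**2) + 0)) = 3 - 1/(2*((50 + H**2 + 27*H) + 0)) = 3 - 1/(2*(50 + H**2 + 27*H)))
-h(A) = -(299 + 6*49**2 + 162*49)/(2*(50 + 49**2 + 27*49)) = -(299 + 6*2401 + 7938)/(2*(50 + 2401 + 1323)) = -(299 + 14406 + 7938)/(2*3774) = -22643/(2*3774) = -1*22643/7548 = -22643/7548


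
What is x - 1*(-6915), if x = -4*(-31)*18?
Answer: 9147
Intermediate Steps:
x = 2232 (x = 124*18 = 2232)
x - 1*(-6915) = 2232 - 1*(-6915) = 2232 + 6915 = 9147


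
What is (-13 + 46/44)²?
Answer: 69169/484 ≈ 142.91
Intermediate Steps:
(-13 + 46/44)² = (-13 + 46*(1/44))² = (-13 + 23/22)² = (-263/22)² = 69169/484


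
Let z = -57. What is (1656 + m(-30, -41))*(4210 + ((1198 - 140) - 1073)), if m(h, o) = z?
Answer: 6707805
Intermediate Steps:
m(h, o) = -57
(1656 + m(-30, -41))*(4210 + ((1198 - 140) - 1073)) = (1656 - 57)*(4210 + ((1198 - 140) - 1073)) = 1599*(4210 + (1058 - 1073)) = 1599*(4210 - 15) = 1599*4195 = 6707805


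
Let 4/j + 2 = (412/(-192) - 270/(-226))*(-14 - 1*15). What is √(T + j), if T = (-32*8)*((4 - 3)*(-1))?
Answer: 8*√77067721333/138763 ≈ 16.005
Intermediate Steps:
j = 21696/138763 (j = 4/(-2 + (412/(-192) - 270/(-226))*(-14 - 1*15)) = 4/(-2 + (412*(-1/192) - 270*(-1/226))*(-14 - 15)) = 4/(-2 + (-103/48 + 135/113)*(-29)) = 4/(-2 - 5159/5424*(-29)) = 4/(-2 + 149611/5424) = 4/(138763/5424) = 4*(5424/138763) = 21696/138763 ≈ 0.15635)
T = 256 (T = -256*(-1) = 256)
√(T + j) = √(256 + 21696/138763) = √(35545024/138763) = 8*√77067721333/138763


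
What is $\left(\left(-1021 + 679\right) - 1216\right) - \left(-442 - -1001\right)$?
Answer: $-2117$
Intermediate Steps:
$\left(\left(-1021 + 679\right) - 1216\right) - \left(-442 - -1001\right) = \left(-342 - 1216\right) - \left(-442 + 1001\right) = -1558 - 559 = -2117$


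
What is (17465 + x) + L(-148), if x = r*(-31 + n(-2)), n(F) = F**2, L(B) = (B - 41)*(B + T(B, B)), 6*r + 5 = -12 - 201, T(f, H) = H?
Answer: 74390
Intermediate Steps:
r = -109/3 (r = -5/6 + (-12 - 201)/6 = -5/6 + (1/6)*(-213) = -5/6 - 71/2 = -109/3 ≈ -36.333)
L(B) = 2*B*(-41 + B) (L(B) = (B - 41)*(B + B) = (-41 + B)*(2*B) = 2*B*(-41 + B))
x = 981 (x = -109*(-31 + (-2)**2)/3 = -109*(-31 + 4)/3 = -109/3*(-27) = 981)
(17465 + x) + L(-148) = (17465 + 981) + 2*(-148)*(-41 - 148) = 18446 + 2*(-148)*(-189) = 18446 + 55944 = 74390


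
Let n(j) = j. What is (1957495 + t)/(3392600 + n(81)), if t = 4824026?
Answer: 6781521/3392681 ≈ 1.9989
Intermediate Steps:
(1957495 + t)/(3392600 + n(81)) = (1957495 + 4824026)/(3392600 + 81) = 6781521/3392681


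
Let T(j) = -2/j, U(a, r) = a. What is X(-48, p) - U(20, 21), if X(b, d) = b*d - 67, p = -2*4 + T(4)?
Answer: 321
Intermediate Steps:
p = -17/2 (p = -2*4 - 2/4 = -8 - 2*¼ = -8 - ½ = -17/2 ≈ -8.5000)
X(b, d) = -67 + b*d
X(-48, p) - U(20, 21) = (-67 - 48*(-17/2)) - 1*20 = (-67 + 408) - 20 = 341 - 20 = 321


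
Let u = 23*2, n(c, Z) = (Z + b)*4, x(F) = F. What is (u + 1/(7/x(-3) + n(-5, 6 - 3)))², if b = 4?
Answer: 12567025/5929 ≈ 2119.6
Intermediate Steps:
n(c, Z) = 16 + 4*Z (n(c, Z) = (Z + 4)*4 = (4 + Z)*4 = 16 + 4*Z)
u = 46
(u + 1/(7/x(-3) + n(-5, 6 - 3)))² = (46 + 1/(7/(-3) + (16 + 4*(6 - 3))))² = (46 + 1/(7*(-⅓) + (16 + 4*3)))² = (46 + 1/(-7/3 + (16 + 12)))² = (46 + 1/(-7/3 + 28))² = (46 + 1/(77/3))² = (46 + 3/77)² = (3545/77)² = 12567025/5929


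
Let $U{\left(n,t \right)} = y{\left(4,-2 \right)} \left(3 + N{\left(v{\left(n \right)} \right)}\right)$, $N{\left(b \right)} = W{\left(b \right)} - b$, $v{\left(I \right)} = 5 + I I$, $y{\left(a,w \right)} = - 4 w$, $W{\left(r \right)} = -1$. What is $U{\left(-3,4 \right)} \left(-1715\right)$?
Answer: $164640$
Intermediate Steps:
$v{\left(I \right)} = 5 + I^{2}$
$N{\left(b \right)} = -1 - b$
$U{\left(n,t \right)} = -24 - 8 n^{2}$ ($U{\left(n,t \right)} = \left(-4\right) \left(-2\right) \left(3 - \left(6 + n^{2}\right)\right) = 8 \left(3 - \left(6 + n^{2}\right)\right) = 8 \left(-3 - n^{2}\right) = -24 - 8 n^{2}$)
$U{\left(-3,4 \right)} \left(-1715\right) = \left(-24 - 8 \left(-3\right)^{2}\right) \left(-1715\right) = \left(-24 - 72\right) \left(-1715\right) = \left(-96\right) \left(-1715\right) = 164640$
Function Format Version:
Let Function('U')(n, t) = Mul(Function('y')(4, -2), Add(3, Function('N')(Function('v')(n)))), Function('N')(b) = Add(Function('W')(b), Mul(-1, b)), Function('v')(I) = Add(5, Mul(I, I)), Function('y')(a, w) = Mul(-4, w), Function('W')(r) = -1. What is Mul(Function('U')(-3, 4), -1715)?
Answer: 164640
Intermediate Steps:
Function('v')(I) = Add(5, Pow(I, 2))
Function('N')(b) = Add(-1, Mul(-1, b))
Function('U')(n, t) = Add(-24, Mul(-8, Pow(n, 2))) (Function('U')(n, t) = Mul(Mul(-4, -2), Add(3, Add(-1, Mul(-1, Add(5, Pow(n, 2)))))) = Mul(8, Add(3, Add(-1, Add(-5, Mul(-1, Pow(n, 2)))))) = Mul(8, Add(3, Add(-6, Mul(-1, Pow(n, 2))))) = Mul(8, Add(-3, Mul(-1, Pow(n, 2)))) = Add(-24, Mul(-8, Pow(n, 2))))
Mul(Function('U')(-3, 4), -1715) = Mul(Add(-24, Mul(-8, Pow(-3, 2))), -1715) = Mul(Add(-24, Mul(-8, 9)), -1715) = Mul(Add(-24, -72), -1715) = Mul(-96, -1715) = 164640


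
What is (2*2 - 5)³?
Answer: -1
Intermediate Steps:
(2*2 - 5)³ = (4 - 5)³ = (-1)³ = -1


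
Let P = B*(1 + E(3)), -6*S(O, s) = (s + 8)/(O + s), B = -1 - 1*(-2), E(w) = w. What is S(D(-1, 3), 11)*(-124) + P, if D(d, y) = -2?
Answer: 1286/27 ≈ 47.630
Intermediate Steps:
B = 1 (B = -1 + 2 = 1)
S(O, s) = -(8 + s)/(6*(O + s)) (S(O, s) = -(s + 8)/(6*(O + s)) = -(8 + s)/(6*(O + s)))
P = 4 (P = 1*(1 + 3) = 1*4 = 4)
S(D(-1, 3), 11)*(-124) + P = ((-8 - 1*11)/(6*(-2 + 11)))*(-124) + 4 = ((⅙)*(-8 - 11)/9)*(-124) + 4 = ((⅙)*(⅑)*(-19))*(-124) + 4 = -19/54*(-124) + 4 = 1178/27 + 4 = 1286/27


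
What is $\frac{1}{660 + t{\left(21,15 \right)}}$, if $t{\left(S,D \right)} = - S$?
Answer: $\frac{1}{639} \approx 0.0015649$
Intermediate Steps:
$\frac{1}{660 + t{\left(21,15 \right)}} = \frac{1}{660 - 21} = \frac{1}{639}$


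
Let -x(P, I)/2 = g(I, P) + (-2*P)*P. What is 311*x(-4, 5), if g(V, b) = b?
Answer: 22392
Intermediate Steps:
x(P, I) = -2*P + 4*P² (x(P, I) = -2*(P + (-2*P)*P) = -2*(P - 2*P²) = -2*P + 4*P²)
311*x(-4, 5) = 311*(2*(-4)*(-1 + 2*(-4))) = 311*(2*(-4)*(-1 - 8)) = 311*(2*(-4)*(-9)) = 311*72 = 22392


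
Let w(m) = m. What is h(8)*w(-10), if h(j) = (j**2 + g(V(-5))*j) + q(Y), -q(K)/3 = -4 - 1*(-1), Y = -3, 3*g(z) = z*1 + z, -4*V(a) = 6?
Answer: -650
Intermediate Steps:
V(a) = -3/2 (V(a) = -1/4*6 = -3/2)
g(z) = 2*z/3 (g(z) = (z*1 + z)/3 = (z + z)/3 = (2*z)/3 = 2*z/3)
q(K) = 9 (q(K) = -3*(-4 - 1*(-1)) = -3*(-4 + 1) = -3*(-3) = 9)
h(j) = 9 + j**2 - j (h(j) = (j**2 + ((2/3)*(-3/2))*j) + 9 = (j**2 - j) + 9 = 9 + j**2 - j)
h(8)*w(-10) = (9 + 8**2 - 1*8)*(-10) = (9 + 64 - 8)*(-10) = 65*(-10) = -650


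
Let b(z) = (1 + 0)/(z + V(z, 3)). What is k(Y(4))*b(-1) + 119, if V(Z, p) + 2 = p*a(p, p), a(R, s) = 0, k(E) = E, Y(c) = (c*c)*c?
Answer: 293/3 ≈ 97.667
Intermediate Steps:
Y(c) = c**3 (Y(c) = c**2*c = c**3)
V(Z, p) = -2 (V(Z, p) = -2 + p*0 = -2 + 0 = -2)
b(z) = 1/(-2 + z) (b(z) = (1 + 0)/(z - 2) = 1/(-2 + z))
k(Y(4))*b(-1) + 119 = 4**3/(-2 - 1) + 119 = 64/(-3) + 119 = 64*(-1/3) + 119 = -64/3 + 119 = 293/3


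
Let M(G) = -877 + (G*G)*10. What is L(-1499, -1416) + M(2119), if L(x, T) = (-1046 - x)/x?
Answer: 67306198314/1499 ≈ 4.4901e+7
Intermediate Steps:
L(x, T) = (-1046 - x)/x
M(G) = -877 + 10*G**2 (M(G) = -877 + G**2*10 = -877 + 10*G**2)
L(-1499, -1416) + M(2119) = (-1046 - 1*(-1499))/(-1499) + (-877 + 10*2119**2) = -(-1046 + 1499)/1499 + (-877 + 10*4490161) = -1/1499*453 + (-877 + 44901610) = -453/1499 + 44900733 = 67306198314/1499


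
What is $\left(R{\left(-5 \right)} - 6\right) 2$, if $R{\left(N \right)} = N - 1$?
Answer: $-24$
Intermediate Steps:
$R{\left(N \right)} = -1 + N$
$\left(R{\left(-5 \right)} - 6\right) 2 = \left(\left(-1 - 5\right) - 6\right) 2 = \left(-6 - 6\right) 2 = \left(-12\right) 2 = -24$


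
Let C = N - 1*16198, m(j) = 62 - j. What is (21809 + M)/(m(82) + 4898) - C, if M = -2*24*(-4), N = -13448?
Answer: 144635189/4878 ≈ 29651.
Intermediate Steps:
C = -29646 (C = -13448 - 1*16198 = -13448 - 16198 = -29646)
M = 192 (M = -48*(-4) = 192)
(21809 + M)/(m(82) + 4898) - C = (21809 + 192)/((62 - 1*82) + 4898) - 1*(-29646) = 22001/((62 - 82) + 4898) + 29646 = 22001/(-20 + 4898) + 29646 = 22001/4878 + 29646 = 144635189/4878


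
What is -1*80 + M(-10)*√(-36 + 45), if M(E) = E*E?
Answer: 220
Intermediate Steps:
M(E) = E²
-1*80 + M(-10)*√(-36 + 45) = -1*80 + (-10)²*√(-36 + 45) = -80 + 100*√9 = -80 + 100*3 = -80 + 300 = 220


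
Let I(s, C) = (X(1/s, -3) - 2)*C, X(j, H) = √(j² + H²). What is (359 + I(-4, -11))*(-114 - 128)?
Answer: -92202 + 1331*√145/2 ≈ -84188.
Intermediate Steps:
X(j, H) = √(H² + j²)
I(s, C) = C*(-2 + √(9 + s⁻²)) (I(s, C) = (√((-3)² + (1/s)²) - 2)*C = (√(9 + s⁻²) - 2)*C = (-2 + √(9 + s⁻²))*C = C*(-2 + √(9 + s⁻²)))
(359 + I(-4, -11))*(-114 - 128) = (359 - 11*(-2 + √(9 + (-4)⁻²)))*(-114 - 128) = (359 - 11*(-2 + √(9 + 1/16)))*(-242) = (359 - 11*(-2 + √(145/16)))*(-242) = (359 - 11*(-2 + √145/4))*(-242) = (359 + (22 - 11*√145/4))*(-242) = (381 - 11*√145/4)*(-242) = -92202 + 1331*√145/2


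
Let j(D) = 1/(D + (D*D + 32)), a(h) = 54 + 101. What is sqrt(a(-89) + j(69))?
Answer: sqrt(3664056682)/4862 ≈ 12.450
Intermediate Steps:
a(h) = 155
j(D) = 1/(32 + D + D**2) (j(D) = 1/(D + (D**2 + 32)) = 1/(D + (32 + D**2)) = 1/(32 + D + D**2))
sqrt(a(-89) + j(69)) = sqrt(155 + 1/(32 + 69 + 69**2)) = sqrt(155 + 1/(32 + 69 + 4761)) = sqrt(155 + 1/4862) = sqrt(753611/4862) = sqrt(3664056682)/4862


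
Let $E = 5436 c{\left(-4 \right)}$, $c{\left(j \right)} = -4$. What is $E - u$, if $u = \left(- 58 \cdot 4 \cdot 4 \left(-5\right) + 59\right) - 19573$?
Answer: $-6870$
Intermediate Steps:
$u = -14874$ ($u = \left(- 58 \cdot 16 \left(-5\right) + 59\right) - 19573 = \left(\left(-58\right) \left(-80\right) + 59\right) - 19573 = \left(4640 + 59\right) - 19573 = 4699 - 19573 = -14874$)
$E = -21744$ ($E = 5436 \left(-4\right) = -21744$)
$E - u = -21744 - -14874 = -21744 + 14874 = -6870$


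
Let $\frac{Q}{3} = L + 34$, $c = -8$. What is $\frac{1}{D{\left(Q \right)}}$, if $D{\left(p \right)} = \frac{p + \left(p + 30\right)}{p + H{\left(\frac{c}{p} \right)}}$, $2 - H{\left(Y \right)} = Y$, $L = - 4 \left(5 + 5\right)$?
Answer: $\frac{74}{27} \approx 2.7407$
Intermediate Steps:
$L = -40$ ($L = \left(-4\right) 10 = -40$)
$Q = -18$ ($Q = 3 \left(-40 + 34\right) = 3 \left(-6\right) = -18$)
$H{\left(Y \right)} = 2 - Y$
$D{\left(p \right)} = \frac{30 + 2 p}{2 + p + \frac{8}{p}}$ ($D{\left(p \right)} = \frac{p + \left(p + 30\right)}{p + \left(2 - - \frac{8}{p}\right)} = \frac{p + \left(30 + p\right)}{p + \left(2 + \frac{8}{p}\right)} = \frac{30 + 2 p}{2 + p + \frac{8}{p}}$)
$\frac{1}{D{\left(Q \right)}} = \frac{1}{2 \left(-18\right) \frac{1}{8 - 18 \left(2 - 18\right)} \left(15 - 18\right)} = \frac{1}{2 \left(-18\right) \frac{1}{8 - -288} \left(-3\right)} = \frac{1}{2 \left(-18\right) \frac{1}{8 + 288} \left(-3\right)} = \frac{1}{2 \left(-18\right) \frac{1}{296} \left(-3\right)} = \frac{1}{\frac{27}{74}} = \frac{74}{27}$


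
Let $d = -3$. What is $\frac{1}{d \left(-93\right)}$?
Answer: $\frac{1}{279} \approx 0.0035842$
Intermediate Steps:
$\frac{1}{d \left(-93\right)} = \frac{1}{\left(-3\right) \left(-93\right)} = \frac{1}{279}$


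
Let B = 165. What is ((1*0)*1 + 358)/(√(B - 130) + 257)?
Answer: 46003/33007 - 179*√35/33007 ≈ 1.3617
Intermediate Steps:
((1*0)*1 + 358)/(√(B - 130) + 257) = ((1*0)*1 + 358)/(√(165 - 130) + 257) = (0*1 + 358)/(√35 + 257) = (0 + 358)/(257 + √35) = 358/(257 + √35)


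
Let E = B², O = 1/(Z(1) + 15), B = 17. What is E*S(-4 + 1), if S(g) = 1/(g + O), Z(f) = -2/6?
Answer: -12716/129 ≈ -98.574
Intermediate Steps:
Z(f) = -⅓ (Z(f) = -2*⅙ = -⅓)
O = 3/44 (O = 1/(-⅓ + 15) = 1/(44/3) = 3/44 ≈ 0.068182)
S(g) = 1/(3/44 + g) (S(g) = 1/(g + 3/44) = 1/(3/44 + g))
E = 289 (E = 17² = 289)
E*S(-4 + 1) = 289*(44/(3 + 44*(-4 + 1))) = 289*(44/(3 + 44*(-3))) = 289*(44/(3 - 132)) = 289*(44/(-129)) = 289*(44*(-1/129)) = 289*(-44/129) = -12716/129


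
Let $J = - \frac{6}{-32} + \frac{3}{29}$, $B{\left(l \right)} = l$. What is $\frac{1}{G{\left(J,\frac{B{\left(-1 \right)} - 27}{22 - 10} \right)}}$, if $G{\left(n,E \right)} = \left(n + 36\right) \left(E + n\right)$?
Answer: $- \frac{215296}{15957759} \approx -0.013492$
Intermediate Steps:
$J = \frac{135}{464}$ ($J = \left(-6\right) \left(- \frac{1}{32}\right) + 3 \cdot \frac{1}{29} = \frac{3}{16} + \frac{3}{29} = \frac{135}{464} \approx 0.29095$)
$G{\left(n,E \right)} = \left(36 + n\right) \left(E + n\right)$
$\frac{1}{G{\left(J,\frac{B{\left(-1 \right)} - 27}{22 - 10} \right)}} = \frac{1}{\left(\frac{135}{464}\right)^{2} + 36 \frac{-1 - 27}{22 - 10} + 36 \cdot \frac{135}{464} + \frac{-1 - 27}{22 - 10} \cdot \frac{135}{464}} = \frac{1}{\frac{18225}{215296} + 36 \left(- \frac{28}{12}\right) + \frac{1215}{116} + - \frac{28}{12} \cdot \frac{135}{464}} = \frac{1}{\frac{18225}{215296} + 36 \left(\left(-28\right) \frac{1}{12}\right) + \frac{1215}{116} + \left(-28\right) \frac{1}{12} \cdot \frac{135}{464}} = \frac{1}{\frac{18225}{215296} + 36 \left(- \frac{7}{3}\right) + \frac{1215}{116} - \frac{315}{464}} = \frac{1}{\frac{18225}{215296} - 84 + \frac{1215}{116} - \frac{315}{464}} = \frac{1}{- \frac{15957759}{215296}} = - \frac{215296}{15957759}$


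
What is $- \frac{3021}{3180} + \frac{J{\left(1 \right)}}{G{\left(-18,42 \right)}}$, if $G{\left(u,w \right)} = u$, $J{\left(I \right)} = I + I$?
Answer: $- \frac{191}{180} \approx -1.0611$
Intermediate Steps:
$J{\left(I \right)} = 2 I$
$- \frac{3021}{3180} + \frac{J{\left(1 \right)}}{G{\left(-18,42 \right)}} = - \frac{3021}{3180} + \frac{2 \cdot 1}{-18} = \left(-3021\right) \frac{1}{3180} + 2 \left(- \frac{1}{18}\right) = - \frac{19}{20} - \frac{1}{9} = - \frac{191}{180}$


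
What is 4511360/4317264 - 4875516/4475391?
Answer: -2555921924/57504298959 ≈ -0.044447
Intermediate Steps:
4511360/4317264 - 4875516/4475391 = 4511360*(1/4317264) - 4875516*1/4475391 = 40280/38547 - 1625172/1491797 = -2555921924/57504298959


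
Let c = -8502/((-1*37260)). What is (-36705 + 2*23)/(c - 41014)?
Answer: 227652390/254695523 ≈ 0.89382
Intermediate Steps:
c = 1417/6210 (c = -8502/(-37260) = -8502*(-1/37260) = 1417/6210 ≈ 0.22818)
(-36705 + 2*23)/(c - 41014) = (-36705 + 2*23)/(1417/6210 - 41014) = (-36705 + 46)/(-254695523/6210) = -36659*(-6210/254695523) = 227652390/254695523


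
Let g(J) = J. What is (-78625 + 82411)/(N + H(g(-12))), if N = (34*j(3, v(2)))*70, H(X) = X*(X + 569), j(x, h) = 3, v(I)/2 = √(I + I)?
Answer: 631/76 ≈ 8.3026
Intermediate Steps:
v(I) = 2*√2*√I (v(I) = 2*√(I + I) = 2*√(2*I) = 2*(√2*√I) = 2*√2*√I)
H(X) = X*(569 + X)
N = 7140 (N = (34*3)*70 = 102*70 = 7140)
(-78625 + 82411)/(N + H(g(-12))) = (-78625 + 82411)/(7140 - 12*(569 - 12)) = 3786/(7140 - 12*557) = 3786/(7140 - 6684) = 3786/456 = 3786*(1/456) = 631/76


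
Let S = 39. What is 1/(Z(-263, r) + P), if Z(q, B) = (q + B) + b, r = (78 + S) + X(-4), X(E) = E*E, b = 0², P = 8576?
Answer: 1/8446 ≈ 0.00011840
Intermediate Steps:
b = 0
X(E) = E²
r = 133 (r = (78 + 39) + (-4)² = 117 + 16 = 133)
Z(q, B) = B + q (Z(q, B) = (q + B) + 0 = (B + q) + 0 = B + q)
1/(Z(-263, r) + P) = 1/((133 - 263) + 8576) = 1/(-130 + 8576) = 1/8446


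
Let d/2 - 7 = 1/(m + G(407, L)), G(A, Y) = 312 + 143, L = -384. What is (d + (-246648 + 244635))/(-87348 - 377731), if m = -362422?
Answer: 723572035/168343250393 ≈ 0.0042982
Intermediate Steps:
G(A, Y) = 455
d = 5067536/361967 (d = 14 + 2/(-362422 + 455) = 14 + 2/(-361967) = 14 + 2*(-1/361967) = 14 - 2/361967 = 5067536/361967 ≈ 14.000)
(d + (-246648 + 244635))/(-87348 - 377731) = (5067536/361967 + (-246648 + 244635))/(-87348 - 377731) = (5067536/361967 - 2013)/(-465079) = -723572035/361967*(-1/465079) = 723572035/168343250393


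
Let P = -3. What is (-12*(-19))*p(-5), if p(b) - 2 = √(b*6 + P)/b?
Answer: 456 - 228*I*√33/5 ≈ 456.0 - 261.95*I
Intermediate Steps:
p(b) = 2 + √(-3 + 6*b)/b (p(b) = 2 + √(b*6 - 3)/b = 2 + √(6*b - 3)/b = 2 + √(-3 + 6*b)/b)
(-12*(-19))*p(-5) = (-12*(-19))*(2 + √(-3 + 6*(-5))/(-5)) = 228*(2 - √(-3 - 30)/5) = 228*(2 - I*√33/5) = 456 - 228*I*√33/5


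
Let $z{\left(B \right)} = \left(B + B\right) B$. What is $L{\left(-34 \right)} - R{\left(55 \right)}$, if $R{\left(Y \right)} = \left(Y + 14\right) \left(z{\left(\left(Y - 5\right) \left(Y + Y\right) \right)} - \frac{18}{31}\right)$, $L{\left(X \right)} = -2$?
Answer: $- \frac{129409498820}{31} \approx -4.1745 \cdot 10^{9}$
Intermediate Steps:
$z{\left(B \right)} = 2 B^{2}$ ($z{\left(B \right)} = 2 B B = 2 B^{2}$)
$R{\left(Y \right)} = \left(14 + Y\right) \left(- \frac{18}{31} + 8 Y^{2} \left(-5 + Y\right)^{2}\right)$ ($R{\left(Y \right)} = \left(Y + 14\right) \left(2 \left(\left(Y - 5\right) \left(Y + Y\right)\right)^{2} - \frac{18}{31}\right) = \left(14 + Y\right) \left(2 \left(\left(-5 + Y\right) 2 Y\right)^{2} - \frac{18}{31}\right) = \left(14 + Y\right) \left(2 \left(2 Y \left(-5 + Y\right)\right)^{2} - \frac{18}{31}\right) = \left(14 + Y\right) \left(2 \cdot 4 Y^{2} \left(-5 + Y\right)^{2} - \frac{18}{31}\right) = \left(14 + Y\right) \left(8 Y^{2} \left(-5 + Y\right)^{2} - \frac{18}{31}\right) = \left(14 + Y\right) \left(- \frac{18}{31} + 8 Y^{2} \left(-5 + Y\right)^{2}\right)$)
$L{\left(-34 \right)} - R{\left(55 \right)} = -2 - \left(- \frac{252}{31} - \frac{990}{31} + 8 \cdot 55^{3} \left(-5 + 55\right)^{2} + 112 \cdot 55^{2} \left(-5 + 55\right)^{2}\right) = -2 - \left(- \frac{252}{31} - \frac{990}{31} + 8 \cdot 166375 \cdot 50^{2} + 112 \cdot 3025 \cdot 50^{2}\right) = -2 - \left(- \frac{252}{31} - \frac{990}{31} + 8 \cdot 166375 \cdot 2500 + 112 \cdot 3025 \cdot 2500\right) = -2 - \left(- \frac{252}{31} - \frac{990}{31} + 3327500000 + 847000000\right) = -2 - \frac{129409498758}{31} = - \frac{129409498820}{31}$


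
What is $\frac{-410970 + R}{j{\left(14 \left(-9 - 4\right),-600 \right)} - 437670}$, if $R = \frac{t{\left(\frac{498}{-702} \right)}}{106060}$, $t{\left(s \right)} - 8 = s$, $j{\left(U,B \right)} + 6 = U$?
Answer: $\frac{5099734948547}{5433388679160} \approx 0.93859$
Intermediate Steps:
$j{\left(U,B \right)} = -6 + U$
$t{\left(s \right)} = 8 + s$
$R = \frac{853}{12409020}$ ($R = \frac{8 + \frac{498}{-702}}{106060} = \left(8 + 498 \left(- \frac{1}{702}\right)\right) \frac{1}{106060} = \left(8 - \frac{83}{117}\right) \frac{1}{106060} = \frac{853}{117} \cdot \frac{1}{106060} = \frac{853}{12409020} \approx 6.874 \cdot 10^{-5}$)
$\frac{-410970 + R}{j{\left(14 \left(-9 - 4\right),-600 \right)} - 437670} = \frac{-410970 + \frac{853}{12409020}}{\left(-6 + 14 \left(-9 - 4\right)\right) - 437670} = - \frac{5099734948547}{12409020 \left(\left(-6 + 14 \left(-13\right)\right) - 437670\right)} = - \frac{5099734948547}{12409020 \left(\left(-6 - 182\right) - 437670\right)} = - \frac{5099734948547}{12409020 \left(-188 - 437670\right)} = - \frac{5099734948547}{12409020 \left(-437858\right)} = \left(- \frac{5099734948547}{12409020}\right) \left(- \frac{1}{437858}\right) = \frac{5099734948547}{5433388679160}$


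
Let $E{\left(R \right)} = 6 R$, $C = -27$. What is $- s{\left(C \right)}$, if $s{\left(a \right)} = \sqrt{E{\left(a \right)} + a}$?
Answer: $- 3 i \sqrt{21} \approx - 13.748 i$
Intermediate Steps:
$s{\left(a \right)} = \sqrt{7} \sqrt{a}$ ($s{\left(a \right)} = \sqrt{6 a + a} = \sqrt{7 a} = \sqrt{7} \sqrt{a}$)
$- s{\left(C \right)} = - \sqrt{7} \sqrt{-27} = - \sqrt{7} \cdot 3 i \sqrt{3} = - 3 i \sqrt{21}$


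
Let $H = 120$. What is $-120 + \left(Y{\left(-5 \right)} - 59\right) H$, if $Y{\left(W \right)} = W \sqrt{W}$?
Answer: $-7200 - 600 i \sqrt{5} \approx -7200.0 - 1341.6 i$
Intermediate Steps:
$Y{\left(W \right)} = W^{\frac{3}{2}}$
$-120 + \left(Y{\left(-5 \right)} - 59\right) H = -120 + \left(\left(-5\right)^{\frac{3}{2}} - 59\right) 120 = -120 + \left(- 5 i \sqrt{5} - 59\right) 120 = -120 + \left(-59 - 5 i \sqrt{5}\right) 120 = -120 - \left(7080 + 600 i \sqrt{5}\right) = -7200 - 600 i \sqrt{5}$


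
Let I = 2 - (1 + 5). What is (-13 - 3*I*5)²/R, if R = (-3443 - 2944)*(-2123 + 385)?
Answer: 2209/11100606 ≈ 0.00019900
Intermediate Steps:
I = -4 (I = 2 - 1*6 = 2 - 6 = -4)
R = 11100606 (R = -6387*(-1738) = 11100606)
(-13 - 3*I*5)²/R = (-13 - 3*(-4)*5)²/11100606 = (-13 + 12*5)²*(1/11100606) = (-13 + 60)²*(1/11100606) = 47²*(1/11100606) = 2209*(1/11100606) = 2209/11100606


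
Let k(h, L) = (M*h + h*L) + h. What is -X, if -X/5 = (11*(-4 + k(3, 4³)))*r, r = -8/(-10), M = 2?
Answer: 8668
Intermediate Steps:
k(h, L) = 3*h + L*h (k(h, L) = (2*h + h*L) + h = (2*h + L*h) + h = 3*h + L*h)
r = ⅘ (r = -8*(-⅒) = ⅘ ≈ 0.80000)
X = -8668 (X = -5*11*(-4 + 3*(3 + 4³))*4/5 = -5*11*(-4 + 3*(3 + 64))*4/5 = -5*11*(-4 + 3*67)*4/5 = -5*11*(-4 + 201)*4/5 = -5*11*197*4/5 = -10835*4/5 = -5*8668/5 = -8668)
-X = -1*(-8668) = 8668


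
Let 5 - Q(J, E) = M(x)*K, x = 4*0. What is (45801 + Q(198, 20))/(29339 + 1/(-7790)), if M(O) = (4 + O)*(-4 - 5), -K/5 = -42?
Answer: 415721140/228550809 ≈ 1.8189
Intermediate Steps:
K = 210 (K = -5*(-42) = 210)
x = 0
M(O) = -36 - 9*O (M(O) = (4 + O)*(-9) = -36 - 9*O)
Q(J, E) = 7565 (Q(J, E) = 5 - (-36 - 9*0)*210 = 5 - (-36 + 0)*210 = 5 - (-36)*210 = 5 - 1*(-7560) = 5 + 7560 = 7565)
(45801 + Q(198, 20))/(29339 + 1/(-7790)) = (45801 + 7565)/(29339 + 1/(-7790)) = 53366/(29339 - 1/7790) = 53366/(228550809/7790) = 53366*(7790/228550809) = 415721140/228550809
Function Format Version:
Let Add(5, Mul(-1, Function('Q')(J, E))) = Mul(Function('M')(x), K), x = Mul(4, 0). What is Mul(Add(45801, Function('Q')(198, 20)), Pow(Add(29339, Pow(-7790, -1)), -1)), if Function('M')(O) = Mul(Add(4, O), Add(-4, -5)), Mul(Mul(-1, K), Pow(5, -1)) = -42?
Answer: Rational(415721140, 228550809) ≈ 1.8189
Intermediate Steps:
K = 210 (K = Mul(-5, -42) = 210)
x = 0
Function('M')(O) = Add(-36, Mul(-9, O)) (Function('M')(O) = Mul(Add(4, O), -9) = Add(-36, Mul(-9, O)))
Function('Q')(J, E) = 7565 (Function('Q')(J, E) = Add(5, Mul(-1, Mul(Add(-36, Mul(-9, 0)), 210))) = Add(5, Mul(-1, Mul(Add(-36, 0), 210))) = Add(5, Mul(-1, Mul(-36, 210))) = Add(5, Mul(-1, -7560)) = Add(5, 7560) = 7565)
Mul(Add(45801, Function('Q')(198, 20)), Pow(Add(29339, Pow(-7790, -1)), -1)) = Mul(Add(45801, 7565), Pow(Add(29339, Pow(-7790, -1)), -1)) = Mul(53366, Pow(Add(29339, Rational(-1, 7790)), -1)) = Mul(53366, Pow(Rational(228550809, 7790), -1)) = Mul(53366, Rational(7790, 228550809)) = Rational(415721140, 228550809)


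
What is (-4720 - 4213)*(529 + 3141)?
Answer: -32784110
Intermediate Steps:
(-4720 - 4213)*(529 + 3141) = -8933*3670 = -32784110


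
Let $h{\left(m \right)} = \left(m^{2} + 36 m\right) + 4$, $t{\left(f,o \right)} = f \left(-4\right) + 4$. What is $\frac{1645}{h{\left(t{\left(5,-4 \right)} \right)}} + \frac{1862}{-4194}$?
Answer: $- \frac{3743761}{662652} \approx -5.6497$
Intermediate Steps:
$t{\left(f,o \right)} = 4 - 4 f$ ($t{\left(f,o \right)} = - 4 f + 4 = 4 - 4 f$)
$h{\left(m \right)} = 4 + m^{2} + 36 m$
$\frac{1645}{h{\left(t{\left(5,-4 \right)} \right)}} + \frac{1862}{-4194} = \frac{1645}{4 + \left(4 - 20\right)^{2} + 36 \left(4 - 20\right)} + \frac{1862}{-4194} = \frac{1645}{4 + \left(4 - 20\right)^{2} + 36 \left(4 - 20\right)} + 1862 \left(- \frac{1}{4194}\right) = \frac{1645}{4 + \left(-16\right)^{2} + 36 \left(-16\right)} - \frac{931}{2097} = \frac{1645}{4 + 256 - 576} - \frac{931}{2097} = \frac{1645}{-316} - \frac{931}{2097} = 1645 \left(- \frac{1}{316}\right) - \frac{931}{2097} = - \frac{1645}{316} - \frac{931}{2097} = - \frac{3743761}{662652}$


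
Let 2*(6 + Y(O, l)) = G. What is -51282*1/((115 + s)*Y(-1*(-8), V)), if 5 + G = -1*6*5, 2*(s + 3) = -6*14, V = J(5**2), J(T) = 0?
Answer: 7326/235 ≈ 31.174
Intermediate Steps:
V = 0
s = -45 (s = -3 + (-6*14)/2 = -3 + (1/2)*(-84) = -3 - 42 = -45)
G = -35 (G = -5 - 1*6*5 = -5 - 6*5 = -5 - 30 = -35)
Y(O, l) = -47/2 (Y(O, l) = -6 + (1/2)*(-35) = -6 - 35/2 = -47/2)
-51282*1/((115 + s)*Y(-1*(-8), V)) = -51282*(-2/(47*(115 - 45))) = -51282/((-47/2*70)) = -51282/(-1645) = -51282*(-1/1645) = 7326/235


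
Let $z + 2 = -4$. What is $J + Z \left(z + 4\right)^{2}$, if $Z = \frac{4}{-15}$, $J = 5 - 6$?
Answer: $- \frac{31}{15} \approx -2.0667$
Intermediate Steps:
$z = -6$ ($z = -2 - 4 = -6$)
$J = -1$ ($J = 5 - 6 = -1$)
$Z = - \frac{4}{15}$ ($Z = 4 \left(- \frac{1}{15}\right) = - \frac{4}{15} \approx -0.26667$)
$J + Z \left(z + 4\right)^{2} = -1 - \frac{4 \left(-6 + 4\right)^{2}}{15} = -1 - \frac{4 \left(-2\right)^{2}}{15} = -1 - \frac{16}{15} = - \frac{31}{15}$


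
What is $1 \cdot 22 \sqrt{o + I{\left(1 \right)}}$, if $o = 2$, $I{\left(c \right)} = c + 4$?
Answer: $22 \sqrt{7} \approx 58.207$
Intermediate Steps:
$I{\left(c \right)} = 4 + c$
$1 \cdot 22 \sqrt{o + I{\left(1 \right)}} = 1 \cdot 22 \sqrt{2 + \left(4 + 1\right)} = 22 \sqrt{2 + 5} = 22 \sqrt{7}$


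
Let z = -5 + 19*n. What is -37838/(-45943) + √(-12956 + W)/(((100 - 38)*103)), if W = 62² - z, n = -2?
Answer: 37838/45943 + I*√9069/6386 ≈ 0.82359 + 0.014913*I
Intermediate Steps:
z = -43 (z = -5 + 19*(-2) = -5 - 38 = -43)
W = 3887 (W = 62² - 1*(-43) = 3844 + 43 = 3887)
-37838/(-45943) + √(-12956 + W)/(((100 - 38)*103)) = -37838/(-45943) + √(-12956 + 3887)/(((100 - 38)*103)) = -37838*(-1/45943) + √(-9069)/((62*103)) = 37838/45943 + (I*√9069)/6386 = 37838/45943 + (I*√9069)*(1/6386) = 37838/45943 + I*√9069/6386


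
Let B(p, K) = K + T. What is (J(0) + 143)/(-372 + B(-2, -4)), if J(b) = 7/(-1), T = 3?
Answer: -136/373 ≈ -0.36461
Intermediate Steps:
J(b) = -7 (J(b) = 7*(-1) = -7)
B(p, K) = 3 + K (B(p, K) = K + 3 = 3 + K)
(J(0) + 143)/(-372 + B(-2, -4)) = (-7 + 143)/(-372 + (3 - 4)) = 136/(-372 - 1) = 136/(-373) = 136*(-1/373) = -136/373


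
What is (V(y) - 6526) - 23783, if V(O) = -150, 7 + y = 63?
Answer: -30459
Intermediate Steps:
y = 56 (y = -7 + 63 = 56)
(V(y) - 6526) - 23783 = (-150 - 6526) - 23783 = -6676 - 23783 = -30459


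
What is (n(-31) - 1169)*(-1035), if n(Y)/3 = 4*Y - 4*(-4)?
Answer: 1545255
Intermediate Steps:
n(Y) = 48 + 12*Y (n(Y) = 3*(4*Y - 4*(-4)) = 3*(4*Y + 16) = 3*(16 + 4*Y) = 48 + 12*Y)
(n(-31) - 1169)*(-1035) = ((48 + 12*(-31)) - 1169)*(-1035) = ((48 - 372) - 1169)*(-1035) = (-324 - 1169)*(-1035) = -1493*(-1035) = 1545255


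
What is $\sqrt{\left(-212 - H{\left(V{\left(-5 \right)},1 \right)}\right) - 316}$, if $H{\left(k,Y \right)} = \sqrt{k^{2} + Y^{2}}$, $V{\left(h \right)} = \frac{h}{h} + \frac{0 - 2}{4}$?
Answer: $\frac{\sqrt{-2112 - 2 \sqrt{5}}}{2} \approx 23.003 i$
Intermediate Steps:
$V{\left(h \right)} = \frac{1}{2}$ ($V{\left(h \right)} = 1 - \frac{1}{2} = \frac{1}{2}$)
$H{\left(k,Y \right)} = \sqrt{Y^{2} + k^{2}}$
$\sqrt{\left(-212 - H{\left(V{\left(-5 \right)},1 \right)}\right) - 316} = \sqrt{\left(-212 - \sqrt{1^{2} + \left(\frac{1}{2}\right)^{2}}\right) - 316} = \sqrt{\left(-212 - \sqrt{1 + \frac{1}{4}}\right) - 316} = \sqrt{\left(-212 - \sqrt{\frac{5}{4}}\right) - 316} = \sqrt{\left(-212 - \frac{\sqrt{5}}{2}\right) - 316} = \sqrt{-528 - \frac{\sqrt{5}}{2}}$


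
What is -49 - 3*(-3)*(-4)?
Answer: -85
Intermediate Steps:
-49 - 3*(-3)*(-4) = -49 + 9*(-4) = -49 - 36 = -85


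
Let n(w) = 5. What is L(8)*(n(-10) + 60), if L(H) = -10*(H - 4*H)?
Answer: 15600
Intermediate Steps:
L(H) = 30*H (L(H) = -(-30)*H = 30*H)
L(8)*(n(-10) + 60) = (30*8)*(5 + 60) = 240*65 = 15600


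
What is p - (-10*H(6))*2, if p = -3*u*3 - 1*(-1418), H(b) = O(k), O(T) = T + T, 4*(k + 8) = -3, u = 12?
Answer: 960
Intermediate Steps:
k = -35/4 (k = -8 + (¼)*(-3) = -8 - ¾ = -35/4 ≈ -8.7500)
O(T) = 2*T
H(b) = -35/2 (H(b) = 2*(-35/4) = -35/2)
p = 1310 (p = -3*12*3 - 1*(-1418) = -36*3 + 1418 = -108 + 1418 = 1310)
p - (-10*H(6))*2 = 1310 - (-10*(-35/2))*2 = 1310 - 175*2 = 1310 - 1*350 = 1310 - 350 = 960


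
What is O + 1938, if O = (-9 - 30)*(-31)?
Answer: 3147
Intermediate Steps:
O = 1209 (O = -39*(-31) = 1209)
O + 1938 = 1209 + 1938 = 3147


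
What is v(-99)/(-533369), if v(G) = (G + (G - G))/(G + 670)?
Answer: 99/304553699 ≈ 3.2507e-7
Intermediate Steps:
v(G) = G/(670 + G) (v(G) = (G + 0)/(670 + G) = G/(670 + G))
v(-99)/(-533369) = -99/(670 - 99)/(-533369) = -99/571*(-1/533369) = 99/304553699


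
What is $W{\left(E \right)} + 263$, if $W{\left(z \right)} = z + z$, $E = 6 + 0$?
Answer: $275$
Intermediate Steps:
$E = 6$
$W{\left(z \right)} = 2 z$
$W{\left(E \right)} + 263 = 2 \cdot 6 + 263 = 12 + 263 = 275$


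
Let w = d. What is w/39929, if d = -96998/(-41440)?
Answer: 48499/827328880 ≈ 5.8621e-5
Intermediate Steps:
d = 48499/20720 (d = -96998*(-1/41440) = 48499/20720 ≈ 2.3407)
w = 48499/20720 ≈ 2.3407
w/39929 = (48499/20720)/39929 = (48499/20720)*(1/39929) = 48499/827328880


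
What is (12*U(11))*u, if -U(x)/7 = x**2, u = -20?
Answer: 203280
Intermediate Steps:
U(x) = -7*x**2
(12*U(11))*u = (12*(-7*11**2))*(-20) = (12*(-7*121))*(-20) = (12*(-847))*(-20) = -10164*(-20) = 203280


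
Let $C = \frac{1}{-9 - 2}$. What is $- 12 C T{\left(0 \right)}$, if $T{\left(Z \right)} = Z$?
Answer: $0$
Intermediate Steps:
$C = - \frac{1}{11}$ ($C = \frac{1}{-11} = - \frac{1}{11} \approx -0.090909$)
$- 12 C T{\left(0 \right)} = \left(-12\right) \left(- \frac{1}{11}\right) 0 = \frac{12}{11} \cdot 0 = 0$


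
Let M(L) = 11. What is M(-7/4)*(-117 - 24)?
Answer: -1551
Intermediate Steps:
M(-7/4)*(-117 - 24) = 11*(-117 - 24) = 11*(-141) = -1551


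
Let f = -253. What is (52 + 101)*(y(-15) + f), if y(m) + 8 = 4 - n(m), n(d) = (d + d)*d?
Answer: -108171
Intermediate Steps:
n(d) = 2*d**2 (n(d) = (2*d)*d = 2*d**2)
y(m) = -4 - 2*m**2 (y(m) = -8 + (4 - 2*m**2) = -4 - 2*m**2)
(52 + 101)*(y(-15) + f) = (52 + 101)*((-4 - 2*(-15)**2) - 253) = 153*((-4 - 2*225) - 253) = 153*((-4 - 450) - 253) = 153*(-454 - 253) = 153*(-707) = -108171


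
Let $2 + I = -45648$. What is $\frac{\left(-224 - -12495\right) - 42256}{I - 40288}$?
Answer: $\frac{9995}{28646} \approx 0.34891$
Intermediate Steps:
$I = -45650$ ($I = -2 - 45648 = -45650$)
$\frac{\left(-224 - -12495\right) - 42256}{I - 40288} = \frac{\left(-224 - -12495\right) - 42256}{-45650 - 40288} = \frac{\left(-224 + 12495\right) - 42256}{-85938} = \left(12271 - 42256\right) \left(- \frac{1}{85938}\right) = \left(-29985\right) \left(- \frac{1}{85938}\right) = \frac{9995}{28646}$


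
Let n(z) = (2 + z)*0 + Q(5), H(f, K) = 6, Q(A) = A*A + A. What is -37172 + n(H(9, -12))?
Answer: -37142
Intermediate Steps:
Q(A) = A + A² (Q(A) = A² + A = A + A²)
n(z) = 30 (n(z) = (2 + z)*0 + 5*(1 + 5) = 0 + 5*6 = 0 + 30 = 30)
-37172 + n(H(9, -12)) = -37172 + 30 = -37142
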